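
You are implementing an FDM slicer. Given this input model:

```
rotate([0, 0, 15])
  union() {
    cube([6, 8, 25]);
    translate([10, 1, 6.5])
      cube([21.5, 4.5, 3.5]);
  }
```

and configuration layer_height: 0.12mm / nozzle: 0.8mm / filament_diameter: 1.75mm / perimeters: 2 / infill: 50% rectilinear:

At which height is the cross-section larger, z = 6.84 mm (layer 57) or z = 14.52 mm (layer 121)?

layer 57 (z = 6.84 mm)

Layer 57 (z = 6.84): the 6×8 cube contributes its full rectangle (area 48.00 mm²); the 21.5×4.5 cube at (10, 1) contributes its full rectangle (area 96.75 mm²); Merging all regions: the 2 present regions are separate (no shared area or edge), so areas and boundary lengths simply add and each stays a separate island — area = 144.75 mm²; (whole slice rotated 15° about Z — lengths, areas and connectivity unchanged). So its area = 144.75 mm². Layer 121 (z = 14.52): the cube (footprint 6×8) is included at this height (area 48.00 mm²); the cube at (10, 1) does not reach this height (z outside [6.5, 10]); Taking the union: only the 6×8 cube is present, so the union is just that shape — area = 48.00 mm²; (rotated 15° about Z; rotation is an isometry so areas/perimeters/island counts are preserved). So its area = 48.00 mm². Layer 57 is larger (144.75 vs 48.00 mm²).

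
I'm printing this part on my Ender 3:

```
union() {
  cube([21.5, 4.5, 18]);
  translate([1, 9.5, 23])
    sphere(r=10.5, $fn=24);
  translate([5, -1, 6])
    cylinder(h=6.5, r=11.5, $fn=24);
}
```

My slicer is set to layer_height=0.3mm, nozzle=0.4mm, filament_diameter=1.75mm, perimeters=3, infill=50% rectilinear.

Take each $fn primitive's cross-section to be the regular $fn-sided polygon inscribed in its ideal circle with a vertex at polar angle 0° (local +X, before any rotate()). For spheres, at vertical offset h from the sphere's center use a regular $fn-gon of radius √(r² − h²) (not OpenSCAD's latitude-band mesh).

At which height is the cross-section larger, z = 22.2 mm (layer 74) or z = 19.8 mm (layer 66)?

Layer 74 (z = 22.2): the cube does not reach this height (z outside [0, 18]); the r=10.5 sphere at (1, 9.5) slices to a regular 24-gon of circumradius 10.469 (√(r²−h²) with h=0.8 from center) (area = (24/2)·10.469²·sin(360°/24) = 340.43 mm²); the cylinder at (5, -1) is absent (z outside [6, 12.5]); Merging all regions: only the r=10.5 sphere at (1, 9.5) is present, so the union is just that shape — area = 340.43 mm². So its area = 340.43 mm². Layer 66 (z = 19.8): the cube does not reach this height (z outside [0, 18]); the r=10.5 sphere at (1, 9.5) contributes a regular 24-gon of circumradius √(10.5²−3.2²) = 10.000 (area = (24/2)·10.000²·sin(360°/24) = 310.61 mm²); the cylinder at (5, -1) is absent (z outside [6, 12.5]); Taking the union: only the r=10.5 sphere at (1, 9.5) is present, so the union is just that shape — area = 310.61 mm². So its area = 310.61 mm². Layer 74 is larger (340.43 vs 310.61 mm²).

layer 74 (z = 22.2 mm)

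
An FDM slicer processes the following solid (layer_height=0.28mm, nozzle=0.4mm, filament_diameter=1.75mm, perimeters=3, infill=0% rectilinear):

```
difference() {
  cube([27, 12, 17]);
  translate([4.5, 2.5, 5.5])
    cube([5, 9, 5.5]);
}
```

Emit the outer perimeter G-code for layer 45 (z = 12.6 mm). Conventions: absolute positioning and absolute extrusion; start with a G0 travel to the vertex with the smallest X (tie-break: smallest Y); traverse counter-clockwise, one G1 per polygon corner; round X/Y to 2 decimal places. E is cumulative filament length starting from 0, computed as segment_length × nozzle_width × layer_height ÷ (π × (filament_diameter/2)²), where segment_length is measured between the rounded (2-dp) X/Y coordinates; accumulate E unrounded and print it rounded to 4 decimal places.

G0 X0.00 Y0.00 Z12.60
G1 X27.00 Y0.00 E1.2572
G1 X27.00 Y12.00 E1.8160
G1 X0.00 Y12.00 E3.0732
G1 X0.00 Y0.00 E3.6320

At z = 12.6 mm: the cube (footprint 27×12) is included at this height; the cube at (4.5, 2.5) is not intersected at this z (z outside [5.5, 11]); After the difference (first − rest): none of the subtracted shapes is present at this height, so the 27×12 cube is unchanged — 1 connected region. The outline is a single polygon with 4 vertices. Extrusion per mm of travel: 0.4 × 0.28 / (π × 0.875²) = 0.046564. Accumulating E over each segment gives final E = 3.6320.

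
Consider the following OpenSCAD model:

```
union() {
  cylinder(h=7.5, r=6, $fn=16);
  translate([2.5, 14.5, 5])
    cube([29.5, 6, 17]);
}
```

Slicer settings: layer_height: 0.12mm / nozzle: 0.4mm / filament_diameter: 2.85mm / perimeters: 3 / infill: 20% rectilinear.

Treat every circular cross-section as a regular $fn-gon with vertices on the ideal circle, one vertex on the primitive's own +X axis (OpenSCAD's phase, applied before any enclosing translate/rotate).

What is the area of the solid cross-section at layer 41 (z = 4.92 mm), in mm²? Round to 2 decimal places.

At z = 4.92 mm: the r=6 cylinder gives a regular 16-gon of circumradius 6 (constant along its height) (area = (16/2)·6.000²·sin(360°/16) = 110.21 mm²); the cube at (2.5, 14.5) is absent (z outside [5, 22]); Merging all regions: only the r=6 cylinder is present, so the union is just that shape — area = 110.21 mm². Overall, the cross-section is a single solid region. Net area = 110.21 mm².

110.21 mm²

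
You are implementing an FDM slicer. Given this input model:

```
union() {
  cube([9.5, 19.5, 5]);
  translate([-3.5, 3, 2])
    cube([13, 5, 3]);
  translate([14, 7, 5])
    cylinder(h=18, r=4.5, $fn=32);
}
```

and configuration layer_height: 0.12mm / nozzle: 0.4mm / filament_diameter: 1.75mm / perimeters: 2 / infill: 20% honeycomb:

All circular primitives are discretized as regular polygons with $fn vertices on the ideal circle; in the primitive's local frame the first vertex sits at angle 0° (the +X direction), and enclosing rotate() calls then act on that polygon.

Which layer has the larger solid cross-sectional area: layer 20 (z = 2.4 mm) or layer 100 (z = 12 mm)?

Layer 20 (z = 2.4): the cube is present — its section is the full 9.5×19.5 rectangle (area 185.25 mm²); the 13×5 cube at (-3.5, 3) contributes its full rectangle (area 65.00 mm²); the cylinder at (14, 7) is not intersected at this z (z outside [5, 23]); Merging all regions: the regions partially overlap — summed areas 250.25 mm² minus the doubly-counted overlap 47.50 mm² gives 202.75 mm² — area = 202.75 mm². So its area = 202.75 mm². Layer 100 (z = 12): the cube does not reach this height (z outside [0, 5]); the cube at (-3.5, 3) does not reach this height (z outside [2, 5]); the r=4.5 cylinder at (14, 7) contributes a regular 32-gon of circumradius 4.5 (area = (32/2)·4.500²·sin(360°/32) = 63.21 mm²); Taking the union: only the r=4.5 cylinder at (14, 7) is present, so the union is just that shape — area = 63.21 mm². So its area = 63.21 mm². Layer 20 is larger (202.75 vs 63.21 mm²).

layer 20 (z = 2.4 mm)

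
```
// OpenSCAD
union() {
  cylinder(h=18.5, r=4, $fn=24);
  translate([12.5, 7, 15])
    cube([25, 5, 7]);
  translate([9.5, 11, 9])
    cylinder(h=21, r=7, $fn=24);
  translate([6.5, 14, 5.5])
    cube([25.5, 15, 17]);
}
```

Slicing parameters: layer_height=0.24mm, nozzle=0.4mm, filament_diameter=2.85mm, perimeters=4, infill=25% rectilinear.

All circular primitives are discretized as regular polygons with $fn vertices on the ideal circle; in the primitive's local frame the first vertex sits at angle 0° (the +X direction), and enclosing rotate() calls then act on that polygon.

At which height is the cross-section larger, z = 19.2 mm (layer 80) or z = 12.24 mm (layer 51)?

Layer 80 (z = 19.2): the cylinder is not intersected at this z (z outside [0, 18.5]); the cube at (12.5, 7) (footprint 25×5) is included at this height (area 125.00 mm²); the r=7 cylinder at (9.5, 11) contributes a regular 24-gon of circumradius 7 (area = (24/2)·7.000²·sin(360°/24) = 152.19 mm²); the 25.5×15 cube at (6.5, 14) contributes its full rectangle (area 382.50 mm²); Combining (union): the regions partially overlap — summed areas 659.69 mm² minus the doubly-counted overlap 47.21 mm² gives 612.48 mm² — area = 612.48 mm². So its area = 612.48 mm². Layer 51 (z = 12.24): the r=4 cylinder gives a regular 24-gon of circumradius 4 (constant along its height) (area = (24/2)·4.000²·sin(360°/24) = 49.69 mm²); the cube at (12.5, 7) does not reach this height (z outside [15, 22]); the r=7 cylinder at (9.5, 11) gives a regular 24-gon of circumradius 7 (constant along its height) (area = (24/2)·7.000²·sin(360°/24) = 152.19 mm²); the cube at (6.5, 14) is present — its section is the full 25.5×15 rectangle (area 382.50 mm²); Combining (union): the regions partially overlap — summed areas 584.38 mm² minus the doubly-counted overlap 29.05 mm² gives 555.33 mm² — area = 555.33 mm². So its area = 555.33 mm². Layer 80 is larger (612.48 vs 555.33 mm²).

layer 80 (z = 19.2 mm)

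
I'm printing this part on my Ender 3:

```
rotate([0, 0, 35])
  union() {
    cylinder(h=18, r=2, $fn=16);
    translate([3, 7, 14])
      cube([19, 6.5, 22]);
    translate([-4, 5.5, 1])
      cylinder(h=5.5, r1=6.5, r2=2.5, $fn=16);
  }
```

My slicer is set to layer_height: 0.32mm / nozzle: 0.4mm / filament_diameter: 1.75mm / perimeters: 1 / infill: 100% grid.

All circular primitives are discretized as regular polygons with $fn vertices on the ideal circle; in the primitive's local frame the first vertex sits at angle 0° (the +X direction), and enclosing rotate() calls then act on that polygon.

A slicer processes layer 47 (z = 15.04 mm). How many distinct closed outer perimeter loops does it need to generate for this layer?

At z = 15.04 mm: the cylinder: section is a regular 16-gon, circumradius r=2; the cube at (3, 7) (footprint 19×6.5) is included at this height; the cone at (-4, 5.5) is not intersected at this z (z outside [1, 6.5]); Combining (union): the 2 present regions are separate (no shared area or edge), so areas and boundary lengths simply add and each stays a separate island — 2 connected regions; (rotated 35° about Z; rotation is an isometry so areas/perimeters/island counts are preserved). The result has 2 disconnected regions.

2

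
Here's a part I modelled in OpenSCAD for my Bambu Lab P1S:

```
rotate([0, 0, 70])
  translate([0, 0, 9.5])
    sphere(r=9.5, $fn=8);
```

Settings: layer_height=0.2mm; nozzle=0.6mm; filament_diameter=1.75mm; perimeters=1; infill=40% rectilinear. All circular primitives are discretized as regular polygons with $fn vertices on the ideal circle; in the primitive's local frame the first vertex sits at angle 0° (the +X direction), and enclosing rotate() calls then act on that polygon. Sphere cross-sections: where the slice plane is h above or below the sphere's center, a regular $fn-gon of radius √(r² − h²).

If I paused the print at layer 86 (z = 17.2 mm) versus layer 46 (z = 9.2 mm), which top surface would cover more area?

layer 46 (z = 9.2 mm)

Layer 86 (z = 17.2): the r=9.5 sphere contributes a regular 8-gon of circumradius √(9.5²−7.7²) = 5.564 (area = (8/2)·5.564²·sin(360°/8) = 87.57 mm²); (whole slice rotated 70° about Z — lengths, areas and connectivity unchanged). So its area = 87.57 mm². Layer 46 (z = 9.2): the r=9.5 sphere contributes a regular 8-gon of circumradius √(9.5²−0.3²) = 9.495 (area = (8/2)·9.495²·sin(360°/8) = 255.01 mm²); (whole slice rotated 70° about Z — lengths, areas and connectivity unchanged). So its area = 255.01 mm². Layer 46 is larger (255.01 vs 87.57 mm²).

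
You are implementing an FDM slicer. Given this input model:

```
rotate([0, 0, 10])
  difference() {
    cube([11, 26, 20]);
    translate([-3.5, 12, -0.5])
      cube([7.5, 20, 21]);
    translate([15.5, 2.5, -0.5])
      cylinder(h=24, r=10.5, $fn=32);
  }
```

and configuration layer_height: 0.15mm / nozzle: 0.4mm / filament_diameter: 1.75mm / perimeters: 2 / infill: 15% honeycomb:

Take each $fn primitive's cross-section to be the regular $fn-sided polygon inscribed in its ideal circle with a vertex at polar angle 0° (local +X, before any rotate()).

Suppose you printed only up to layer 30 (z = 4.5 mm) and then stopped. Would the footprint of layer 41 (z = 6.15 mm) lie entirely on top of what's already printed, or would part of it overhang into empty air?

entirely on top

Compare the two slices. At z = 4.5: the cube (footprint 11×26) is included at this height (area 286.00 mm²); the cube at (-3.5, 12) is present — its section is the full 7.5×20 rectangle (area 150.00 mm²); the r=10.5 cylinder at (15.5, 2.5) contributes a regular 32-gon of circumradius 10.5 (area = (32/2)·10.500²·sin(360°/32) = 344.14 mm²); Taking the first minus the rest: starting from the 11×26 cube (286.00 mm²), the 7.5×20 cube at (-3.5, 12) partially overlaps it — only the 56.00 mm² overlap (of its 150.00 mm²) is removed, clipping the outline; the r=10.5 cylinder at (15.5, 2.5) partially overlaps it — only the 55.10 mm² overlap (of its 344.14 mm²) is removed, clipping the outline — area = 174.90 mm²; (rotated 10° about Z; rotation is an isometry so areas/perimeters/island counts are preserved). At z = 6.15: the cube is present — its section is the full 11×26 rectangle (area 286.00 mm²); the 7.5×20 cube at (-3.5, 12) contributes its full rectangle (area 150.00 mm²); the r=10.5 cylinder at (15.5, 2.5) contributes a regular 32-gon of circumradius 10.5 (area = (32/2)·10.500²·sin(360°/32) = 344.14 mm²); Subtracting the remaining from the first: starting from the 11×26 cube (286.00 mm²), the 7.5×20 cube at (-3.5, 12) partially overlaps it — only the 56.00 mm² overlap (of its 150.00 mm²) is removed, clipping the outline; the r=10.5 cylinder at (15.5, 2.5) partially overlaps it — only the 55.10 mm² overlap (of its 344.14 mm²) is removed, clipping the outline — area = 174.90 mm²; (whole slice rotated 10° about Z — lengths, areas and connectivity unchanged). Checking containment: the cross-section at z = 6.15 is a subset of the cross-section at z = 4.5.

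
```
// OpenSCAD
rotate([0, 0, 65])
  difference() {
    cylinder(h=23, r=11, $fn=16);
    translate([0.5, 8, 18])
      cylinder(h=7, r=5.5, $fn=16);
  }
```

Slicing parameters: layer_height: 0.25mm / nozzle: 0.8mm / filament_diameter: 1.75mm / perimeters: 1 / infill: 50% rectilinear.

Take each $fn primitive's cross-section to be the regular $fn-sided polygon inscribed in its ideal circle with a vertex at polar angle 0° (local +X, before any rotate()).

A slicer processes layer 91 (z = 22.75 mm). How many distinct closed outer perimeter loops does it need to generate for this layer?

1

At z = 22.75 mm: the cylinder: section is a regular 16-gon, circumradius r=11; the r=5.5 cylinder at (0.5, 8) contributes a regular 16-gon of circumradius 5.5; Subtracting the remaining from the first: starting from the r=11 cylinder, the r=5.5 cylinder at (0.5, 8) partially overlaps it — only the 71.93 mm² overlap (of its 92.61 mm²) is removed, clipping the outline — 1 connected region; (rotated 65° about Z; rotation is an isometry so areas/perimeters/island counts are preserved). The result has 1 disconnected region.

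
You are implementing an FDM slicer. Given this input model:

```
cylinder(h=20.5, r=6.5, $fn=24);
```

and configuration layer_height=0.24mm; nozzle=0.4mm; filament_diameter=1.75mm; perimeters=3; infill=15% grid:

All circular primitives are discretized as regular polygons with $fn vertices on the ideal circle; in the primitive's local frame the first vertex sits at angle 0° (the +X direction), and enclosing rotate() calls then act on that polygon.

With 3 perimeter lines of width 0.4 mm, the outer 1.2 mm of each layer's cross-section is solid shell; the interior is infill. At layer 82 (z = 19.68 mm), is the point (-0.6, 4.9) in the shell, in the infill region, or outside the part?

infill

At z = 19.68 mm: the r=6.5 cylinder contributes a regular 24-gon of circumradius 6.5. Overall, the cross-section is a single solid region. The nearest boundary edge runs (0.00, 6.50)→(-1.68, 6.28); distance from the point to it = 1.51 mm. The point is inside the cross-section and 1.51 mm from the nearest boundary — more than the 1.2 mm shell width (3 × 0.4), so it's in the infill interior.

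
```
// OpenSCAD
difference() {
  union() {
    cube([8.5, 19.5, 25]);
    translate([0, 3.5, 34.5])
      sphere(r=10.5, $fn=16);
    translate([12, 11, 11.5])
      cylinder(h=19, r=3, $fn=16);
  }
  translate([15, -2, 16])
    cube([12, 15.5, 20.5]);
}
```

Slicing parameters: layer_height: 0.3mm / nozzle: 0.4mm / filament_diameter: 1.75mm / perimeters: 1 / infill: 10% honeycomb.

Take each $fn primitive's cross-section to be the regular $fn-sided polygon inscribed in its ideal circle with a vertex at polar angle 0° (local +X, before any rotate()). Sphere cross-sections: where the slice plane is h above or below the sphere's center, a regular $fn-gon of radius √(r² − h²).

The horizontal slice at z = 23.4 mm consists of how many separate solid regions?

2

At z = 23.4 mm: the 8.5×19.5 cube contributes its full rectangle; the sphere at (0, 3.5) is not intersected at this z (|z−center|=11.100 > r=10.5); the r=3 cylinder at (12, 11) gives a regular 16-gon of circumradius 3 (constant along its height); Combining (union): the 2 present regions are separate (no shared area or edge), so areas and boundary lengths simply add and each stays a separate island — 2 connected regions; the cube at (15, -2) is present — its section is the full 12×15.5 rectangle; Subtracting the remaining from the first: starting from that combined region, the 12×15.5 cube at (15, -2) misses the remaining region (no effect) — 2 connected regions. The result has 2 disconnected regions.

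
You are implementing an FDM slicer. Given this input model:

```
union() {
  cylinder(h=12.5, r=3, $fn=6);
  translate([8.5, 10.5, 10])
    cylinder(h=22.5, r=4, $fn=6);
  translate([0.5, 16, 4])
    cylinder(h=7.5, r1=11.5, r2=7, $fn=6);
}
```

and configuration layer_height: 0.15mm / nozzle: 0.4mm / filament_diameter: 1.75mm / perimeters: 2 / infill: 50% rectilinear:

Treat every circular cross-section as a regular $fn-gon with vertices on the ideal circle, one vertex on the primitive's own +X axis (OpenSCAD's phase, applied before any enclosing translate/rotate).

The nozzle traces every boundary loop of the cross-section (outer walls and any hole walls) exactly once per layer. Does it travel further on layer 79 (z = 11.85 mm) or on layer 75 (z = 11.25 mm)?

Layer 79 (z = 11.85): the r=3 cylinder gives a regular 6-gon of circumradius 3 (constant along its height) (perimeter = 2·6·3.000·sin(180°/6) = 18.00 mm); the cylinder at (8.5, 10.5): section is a regular 6-gon, circumradius r=4 (perimeter = 2·6·4.000·sin(180°/6) = 24.00 mm); the cone at (0.5, 16) does not reach this height (z outside [4, 11.5]); Merging all regions: the 2 present regions are separate (no shared area or edge), so areas and boundary lengths simply add and each stays a separate island — boundary = 42.00 mm. So its perimeter = 42.00 mm. Layer 75 (z = 11.25): the r=3 cylinder gives a regular 6-gon of circumradius 3 (constant along its height) (perimeter = 2·6·3.000·sin(180°/6) = 18.00 mm); the r=4 cylinder at (8.5, 10.5) gives a regular 6-gon of circumradius 4 (constant along its height) (perimeter = 2·6·4.000·sin(180°/6) = 24.00 mm); the cone at (0.5, 16): at t=0.967 of its height the radius interpolates to r₁+(r₂−r₁)t = 7.150, giving a regular 6-gon of that circumradius (perimeter = 2·6·7.150·sin(180°/6) = 42.90 mm); Taking the union: the 3 present regions are separate (no shared area or edge), so areas and boundary lengths simply add and each stays a separate island — boundary = 84.90 mm. So its perimeter = 84.90 mm. Layer 75 is larger (84.90 vs 42.00 mm).

layer 75 (z = 11.25 mm)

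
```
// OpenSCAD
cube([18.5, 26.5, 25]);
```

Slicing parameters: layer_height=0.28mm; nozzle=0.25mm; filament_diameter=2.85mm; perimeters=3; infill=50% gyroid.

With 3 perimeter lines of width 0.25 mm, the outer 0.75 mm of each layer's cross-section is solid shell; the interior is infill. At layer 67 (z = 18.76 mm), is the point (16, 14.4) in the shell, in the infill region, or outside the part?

At z = 18.76 mm: the 18.5×26.5 cube contributes its full rectangle. Overall, the cross-section is a single solid region. The nearest boundary edge runs (18.50, 0.00)→(18.50, 26.50); distance from the point to it = 2.50 mm. The point is inside the cross-section and 2.50 mm from the nearest boundary — more than the 0.75 mm shell width (3 × 0.25), so it's in the infill interior.

infill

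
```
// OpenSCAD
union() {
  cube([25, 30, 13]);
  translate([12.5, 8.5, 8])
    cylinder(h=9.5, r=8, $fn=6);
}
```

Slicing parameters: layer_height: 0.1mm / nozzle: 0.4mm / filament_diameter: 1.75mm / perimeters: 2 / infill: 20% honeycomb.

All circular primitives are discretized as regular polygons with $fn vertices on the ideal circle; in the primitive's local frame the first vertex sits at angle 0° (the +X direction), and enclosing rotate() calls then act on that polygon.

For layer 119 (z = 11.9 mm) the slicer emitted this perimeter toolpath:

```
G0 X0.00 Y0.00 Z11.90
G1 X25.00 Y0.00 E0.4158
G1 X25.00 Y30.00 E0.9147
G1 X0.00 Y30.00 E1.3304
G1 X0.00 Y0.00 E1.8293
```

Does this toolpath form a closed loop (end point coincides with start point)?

Start point (G0): (0.00, 0.00). End point (last G1): the path returns to the start — closed.

yes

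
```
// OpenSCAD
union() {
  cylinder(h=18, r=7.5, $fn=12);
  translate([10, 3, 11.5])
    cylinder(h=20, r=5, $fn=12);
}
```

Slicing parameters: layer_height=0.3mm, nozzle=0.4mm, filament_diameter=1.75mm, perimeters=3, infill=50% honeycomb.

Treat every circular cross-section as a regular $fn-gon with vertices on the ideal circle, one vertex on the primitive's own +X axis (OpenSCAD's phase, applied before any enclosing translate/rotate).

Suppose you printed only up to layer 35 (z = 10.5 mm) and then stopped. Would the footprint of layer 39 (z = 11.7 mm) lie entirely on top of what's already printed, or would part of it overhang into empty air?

part overhangs

Compare the two slices. At z = 10.5: the cylinder: section is a regular 12-gon, circumradius r=7.5 (area = (12/2)·7.500²·sin(360°/12) = 168.75 mm²); the cylinder at (10, 3) is absent (z outside [11.5, 31.5]); Taking the union: only the r=7.5 cylinder is present, so the union is just that shape — area = 168.75 mm². At z = 11.7: the r=7.5 cylinder contributes a regular 12-gon of circumradius 7.5 (area = (12/2)·7.500²·sin(360°/12) = 168.75 mm²); the r=5 cylinder at (10, 3) contributes a regular 12-gon of circumradius 5 (area = (12/2)·5.000²·sin(360°/12) = 75.00 mm²); Taking the union: the regions partially overlap — summed areas 243.75 mm² minus the doubly-counted overlap 7.48 mm² gives 236.27 mm² — area = 236.27 mm². Checking containment: at z = 11.7 the cross-section extends beyond the z = 10.5 cross-section by about 67.52 mm².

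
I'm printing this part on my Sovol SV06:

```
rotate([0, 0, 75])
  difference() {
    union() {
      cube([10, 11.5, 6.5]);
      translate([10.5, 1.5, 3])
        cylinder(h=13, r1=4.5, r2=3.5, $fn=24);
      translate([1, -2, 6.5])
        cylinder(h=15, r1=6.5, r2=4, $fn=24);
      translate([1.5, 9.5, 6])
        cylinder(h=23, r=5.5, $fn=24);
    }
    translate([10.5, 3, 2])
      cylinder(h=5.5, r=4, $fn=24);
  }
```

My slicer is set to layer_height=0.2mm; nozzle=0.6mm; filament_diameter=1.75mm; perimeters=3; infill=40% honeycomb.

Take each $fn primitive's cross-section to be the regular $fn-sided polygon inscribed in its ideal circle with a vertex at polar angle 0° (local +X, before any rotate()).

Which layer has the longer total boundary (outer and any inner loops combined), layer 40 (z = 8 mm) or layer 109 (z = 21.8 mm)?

layer 40 (z = 8 mm)

Layer 40 (z = 8): the cube is absent (z outside [0, 6.5]); the cone at (10.5, 1.5) (r1=4.5→r2=3.5) has section circumradius 4.115 here — a regular 24-gon (perimeter = 2·24·4.115·sin(180°/24) = 25.78 mm); the cone at (1, -2) contributes a regular 24-gon of circumradius 6.250 (interpolated between r1=6.5 and r2=4 at t=0.100) (perimeter = 2·24·6.250·sin(180°/24) = 39.16 mm); the r=5.5 cylinder at (1.5, 9.5) gives a regular 24-gon of circumradius 5.5 (constant along its height) (perimeter = 2·24·5.500·sin(180°/24) = 34.46 mm); Taking the union: the regions partially overlap (shared area 0.45 mm²), so the edge portions inside another operand are dropped and the merged outline is re-measured after clipping — boundary = 91.71 mm; the cylinder at (10.5, 3) is absent (z outside [2, 7.5]); Taking the first minus the rest: none of the subtracted shapes is present at this height, so that combined region is unchanged — boundary = 91.71 mm; (whole slice rotated 75° about Z — lengths, areas and connectivity unchanged). So its perimeter = 91.71 mm. Layer 109 (z = 21.8): the cube does not reach this height (z outside [0, 6.5]); the cone at (10.5, 1.5) is absent (z outside [3, 16]); the cone at (1, -2) does not reach this height (z outside [6.5, 21.5]); the r=5.5 cylinder at (1.5, 9.5) gives a regular 24-gon of circumradius 5.5 (constant along its height) (perimeter = 2·24·5.500·sin(180°/24) = 34.46 mm); Merging all regions: only the r=5.5 cylinder at (1.5, 9.5) is present, so the union is just that shape — boundary = 34.46 mm; the cylinder at (10.5, 3) is absent (z outside [2, 7.5]); Subtracting the remaining from the first: none of the subtracted shapes is present at this height, so that combined region is unchanged — boundary = 34.46 mm; (rotated 75° about Z; rotation is an isometry so areas/perimeters/island counts are preserved). So its perimeter = 34.46 mm. Layer 40 is larger (91.71 vs 34.46 mm).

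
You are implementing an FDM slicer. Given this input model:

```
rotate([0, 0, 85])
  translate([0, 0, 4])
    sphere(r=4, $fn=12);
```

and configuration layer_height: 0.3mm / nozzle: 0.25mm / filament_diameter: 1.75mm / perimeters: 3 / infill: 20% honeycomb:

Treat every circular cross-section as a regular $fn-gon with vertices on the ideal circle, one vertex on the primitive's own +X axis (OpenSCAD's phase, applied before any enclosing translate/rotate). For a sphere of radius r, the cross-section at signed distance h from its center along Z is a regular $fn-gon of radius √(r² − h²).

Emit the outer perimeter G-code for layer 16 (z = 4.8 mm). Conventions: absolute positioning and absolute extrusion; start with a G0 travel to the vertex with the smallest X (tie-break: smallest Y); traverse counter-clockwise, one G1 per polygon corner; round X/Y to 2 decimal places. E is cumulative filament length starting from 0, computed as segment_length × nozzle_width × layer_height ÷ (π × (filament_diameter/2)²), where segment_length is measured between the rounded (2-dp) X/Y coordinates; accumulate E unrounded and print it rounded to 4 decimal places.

At z = 4.8 mm: the r=4 sphere contributes a regular 12-gon of circumradius √(4²−0.8²) = 3.919; (rotated 85° about Z; rotation is an isometry so areas/perimeters/island counts are preserved). The outline is a single polygon with 12 vertices. Extrusion per mm of travel: 0.25 × 0.3 / (π × 0.875²) = 0.031181. Accumulating E over each segment gives final E = 0.7589.

G0 X-3.90 Y0.34 Z4.80
G1 X-3.55 Y-1.66 E0.0633
G1 X-2.25 Y-3.21 E0.1264
G1 X-0.34 Y-3.90 E0.1897
G1 X1.66 Y-3.55 E0.2530
G1 X3.21 Y-2.25 E0.3161
G1 X3.90 Y-0.34 E0.3794
G1 X3.55 Y1.66 E0.4427
G1 X2.25 Y3.21 E0.5058
G1 X0.34 Y3.90 E0.5691
G1 X-1.66 Y3.55 E0.6325
G1 X-3.21 Y2.25 E0.6955
G1 X-3.90 Y0.34 E0.7589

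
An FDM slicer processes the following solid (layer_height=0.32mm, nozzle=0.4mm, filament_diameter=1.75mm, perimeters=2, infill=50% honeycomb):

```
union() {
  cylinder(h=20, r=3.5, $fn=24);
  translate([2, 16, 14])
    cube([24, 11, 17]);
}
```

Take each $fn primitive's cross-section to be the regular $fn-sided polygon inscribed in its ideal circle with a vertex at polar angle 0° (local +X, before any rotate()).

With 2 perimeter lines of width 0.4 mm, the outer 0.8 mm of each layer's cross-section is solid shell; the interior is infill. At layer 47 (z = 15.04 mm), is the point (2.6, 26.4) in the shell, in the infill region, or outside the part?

At z = 15.04 mm: the r=3.5 cylinder contributes a regular 24-gon of circumradius 3.5; the 24×11 cube at (2, 16) contributes its full rectangle; Merging all regions: the 2 present regions are separate (no shared area or edge), so areas and boundary lengths simply add and each stays a separate island — 2 connected regions. Overall, the cross-section has 2 separate islands. The nearest boundary edge runs (2.00, 16.00)→(2.00, 27.00); distance from the point to it = 0.60 mm. (Shell/infill is judged within the island containing the point — the largest one.) The point is inside the cross-section, 0.60 mm from the nearest boundary — within the 0.8 mm shell band (2 × 0.4).

shell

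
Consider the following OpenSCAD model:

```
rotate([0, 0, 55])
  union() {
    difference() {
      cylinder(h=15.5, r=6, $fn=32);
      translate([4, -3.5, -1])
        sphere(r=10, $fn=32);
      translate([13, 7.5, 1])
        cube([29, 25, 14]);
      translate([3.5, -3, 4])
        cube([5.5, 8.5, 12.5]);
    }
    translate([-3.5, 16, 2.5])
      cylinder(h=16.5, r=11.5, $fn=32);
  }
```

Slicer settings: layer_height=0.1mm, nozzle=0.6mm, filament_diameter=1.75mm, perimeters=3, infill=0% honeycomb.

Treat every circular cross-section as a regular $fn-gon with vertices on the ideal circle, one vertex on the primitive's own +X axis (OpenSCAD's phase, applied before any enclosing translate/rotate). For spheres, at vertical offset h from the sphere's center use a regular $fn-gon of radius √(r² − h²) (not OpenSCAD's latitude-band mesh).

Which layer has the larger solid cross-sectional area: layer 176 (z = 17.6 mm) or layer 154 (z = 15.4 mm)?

Layer 176 (z = 17.6): the cylinder is not intersected at this z (z outside [0, 15.5]); the sphere at (4, -3.5) is absent (|z−center|=18.600 > r=10); the cube at (13, 7.5) does not reach this height (z outside [1, 15]); the cube at (3.5, -3) does not reach this height (z outside [4, 16.5]); Subtracting the remaining from the first: the first operand is absent here, so nothing remains; the r=11.5 cylinder at (-3.5, 16) gives a regular 32-gon of circumradius 11.5 (constant along its height) (area = (32/2)·11.500²·sin(360°/32) = 412.81 mm²); Taking the union: only the r=11.5 cylinder at (-3.5, 16) is present, so the union is just that shape — area = 412.81 mm²; (whole slice rotated 55° about Z — lengths, areas and connectivity unchanged). So its area = 412.81 mm². Layer 154 (z = 15.4): the cylinder: section is a regular 32-gon, circumradius r=6 (area = (32/2)·6.000²·sin(360°/32) = 112.37 mm²); the sphere at (4, -3.5) does not reach this height (|z−center|=16.400 > r=10); the cube at (13, 7.5) does not reach this height (z outside [1, 15]); the 5.5×8.5 cube at (3.5, -3) contributes its full rectangle (area 46.75 mm²); Taking the first minus the rest: starting from the r=6 cylinder (112.37 mm²), the 5.5×8.5 cube at (3.5, -3) partially overlaps it — only the 15.08 mm² overlap (of its 46.75 mm²) is removed, clipping the outline — area = 97.29 mm²; the r=11.5 cylinder at (-3.5, 16) gives a regular 32-gon of circumradius 11.5 (constant along its height) (area = (32/2)·11.500²·sin(360°/32) = 412.81 mm²); Combining (union): the regions partially overlap — summed areas 510.10 mm² minus the doubly-counted overlap 4.07 mm² gives 506.03 mm² — area = 506.03 mm²; (rotated 55° about Z; rotation is an isometry so areas/perimeters/island counts are preserved). So its area = 506.03 mm². Layer 154 is larger (506.03 vs 412.81 mm²).

layer 154 (z = 15.4 mm)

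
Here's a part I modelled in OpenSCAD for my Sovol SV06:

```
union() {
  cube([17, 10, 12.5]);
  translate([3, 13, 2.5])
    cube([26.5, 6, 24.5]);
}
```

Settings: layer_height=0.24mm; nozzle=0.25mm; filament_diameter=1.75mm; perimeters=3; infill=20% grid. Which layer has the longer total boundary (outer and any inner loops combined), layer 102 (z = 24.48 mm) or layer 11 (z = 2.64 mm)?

Layer 102 (z = 24.48): the cube does not reach this height (z outside [0, 12.5]); the 26.5×6 cube at (3, 13) contributes its full rectangle (perimeter 65.00 mm); Taking the union: only the 26.5×6 cube at (3, 13) is present, so the union is just that shape — boundary = 65.00 mm. So its perimeter = 65.00 mm. Layer 11 (z = 2.64): the cube is present — its section is the full 17×10 rectangle (perimeter 54.00 mm); the cube at (3, 13) (footprint 26.5×6) is included at this height (perimeter 65.00 mm); Combining (union): the 2 present regions are separate (no shared area or edge), so areas and boundary lengths simply add and each stays a separate island — boundary = 119.00 mm. So its perimeter = 119.00 mm. Layer 11 is larger (119.00 vs 65.00 mm).

layer 11 (z = 2.64 mm)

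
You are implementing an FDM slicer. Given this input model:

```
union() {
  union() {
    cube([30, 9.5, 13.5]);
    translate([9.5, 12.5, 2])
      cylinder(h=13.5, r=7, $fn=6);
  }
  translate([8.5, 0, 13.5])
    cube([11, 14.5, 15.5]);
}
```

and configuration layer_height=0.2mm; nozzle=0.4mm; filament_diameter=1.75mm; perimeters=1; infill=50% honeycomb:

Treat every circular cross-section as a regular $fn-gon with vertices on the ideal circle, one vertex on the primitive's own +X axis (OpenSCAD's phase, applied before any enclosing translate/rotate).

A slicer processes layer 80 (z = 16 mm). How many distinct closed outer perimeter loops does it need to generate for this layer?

1

At z = 16 mm: the cube is absent (z outside [0, 13.5]); the cylinder at (9.5, 12.5) is absent (z outside [2, 15.5]); Merging all regions: nothing is present at this height; the cube at (8.5, 0) (footprint 11×14.5) is included at this height; Combining (union): only the 11×14.5 cube at (8.5, 0) is present, so the union is just that shape — 1 connected region. The result has 1 disconnected region.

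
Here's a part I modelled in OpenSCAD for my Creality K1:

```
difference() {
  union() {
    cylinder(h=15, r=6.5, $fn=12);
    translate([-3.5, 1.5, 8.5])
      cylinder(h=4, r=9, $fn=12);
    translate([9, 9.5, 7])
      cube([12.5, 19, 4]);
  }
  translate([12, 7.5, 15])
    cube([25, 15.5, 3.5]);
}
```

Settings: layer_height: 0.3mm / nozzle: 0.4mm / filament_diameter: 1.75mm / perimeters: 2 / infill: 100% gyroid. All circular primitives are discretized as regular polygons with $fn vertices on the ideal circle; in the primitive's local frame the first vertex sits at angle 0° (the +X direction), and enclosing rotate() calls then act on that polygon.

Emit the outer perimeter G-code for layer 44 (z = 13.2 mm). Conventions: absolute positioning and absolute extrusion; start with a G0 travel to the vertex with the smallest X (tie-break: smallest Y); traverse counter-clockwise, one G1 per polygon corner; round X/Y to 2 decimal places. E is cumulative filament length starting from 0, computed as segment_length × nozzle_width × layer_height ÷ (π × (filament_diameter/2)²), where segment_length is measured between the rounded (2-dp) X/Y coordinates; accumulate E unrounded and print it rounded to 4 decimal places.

G0 X-6.50 Y0.00 Z13.20
G1 X-5.63 Y-3.25 E0.1679
G1 X-3.25 Y-5.63 E0.3358
G1 X0.00 Y-6.50 E0.5036
G1 X3.25 Y-5.63 E0.6715
G1 X5.63 Y-3.25 E0.8394
G1 X6.50 Y0.00 E1.0073
G1 X5.63 Y3.25 E1.1751
G1 X3.25 Y5.63 E1.3430
G1 X0.00 Y6.50 E1.5109
G1 X-3.25 Y5.63 E1.6787
G1 X-5.63 Y3.25 E1.8467
G1 X-6.50 Y0.00 E2.0145

At z = 13.2 mm: the r=6.5 cylinder contributes a regular 12-gon of circumradius 6.5; the cylinder at (-3.5, 1.5) is not intersected at this z (z outside [8.5, 12.5]); the cube at (9, 9.5) is not intersected at this z (z outside [7, 11]); Taking the union: only the r=6.5 cylinder is present, so the union is just that shape — 1 connected region; the cube at (12, 7.5) is absent (z outside [15, 18.5]); Taking the first minus the rest: none of the subtracted shapes is present at this height, so that combined region is unchanged — 1 connected region. The outline is a single polygon with 12 vertices. Extrusion per mm of travel: 0.4 × 0.3 / (π × 0.875²) = 0.049890. Accumulating E over each segment gives final E = 2.0145.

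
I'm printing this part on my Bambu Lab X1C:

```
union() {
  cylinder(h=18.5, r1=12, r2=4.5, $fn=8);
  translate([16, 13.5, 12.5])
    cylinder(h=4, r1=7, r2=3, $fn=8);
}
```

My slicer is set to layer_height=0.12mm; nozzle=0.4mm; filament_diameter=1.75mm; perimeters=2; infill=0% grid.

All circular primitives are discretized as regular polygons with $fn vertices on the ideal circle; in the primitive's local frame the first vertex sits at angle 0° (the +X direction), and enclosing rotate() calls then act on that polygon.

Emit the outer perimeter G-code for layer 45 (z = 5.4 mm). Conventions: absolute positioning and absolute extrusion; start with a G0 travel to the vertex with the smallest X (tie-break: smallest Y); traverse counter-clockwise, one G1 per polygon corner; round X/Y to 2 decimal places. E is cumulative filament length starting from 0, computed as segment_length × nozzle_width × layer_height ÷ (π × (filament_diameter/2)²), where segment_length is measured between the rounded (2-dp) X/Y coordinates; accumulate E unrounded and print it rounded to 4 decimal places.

G0 X-9.81 Y0.00 Z5.40
G1 X-6.94 Y-6.94 E0.1499
G1 X0.00 Y-9.81 E0.2997
G1 X6.94 Y-6.94 E0.4496
G1 X9.81 Y0.00 E0.5995
G1 X6.94 Y6.94 E0.7494
G1 X0.00 Y9.81 E0.8992
G1 X-6.94 Y6.94 E1.0491
G1 X-9.81 Y0.00 E1.1990

At z = 5.4 mm: the cone: at t=0.292 of its height the radius interpolates to r₁+(r₂−r₁)t = 9.811, giving a regular 8-gon of that circumradius; the cone at (16, 13.5) does not reach this height (z outside [12.5, 16.5]); Combining (union): only the cone is present, so the union is just that shape — 1 connected region. The outline is a single polygon with 8 vertices. Extrusion per mm of travel: 0.4 × 0.12 / (π × 0.875²) = 0.019956. Accumulating E over each segment gives final E = 1.1990.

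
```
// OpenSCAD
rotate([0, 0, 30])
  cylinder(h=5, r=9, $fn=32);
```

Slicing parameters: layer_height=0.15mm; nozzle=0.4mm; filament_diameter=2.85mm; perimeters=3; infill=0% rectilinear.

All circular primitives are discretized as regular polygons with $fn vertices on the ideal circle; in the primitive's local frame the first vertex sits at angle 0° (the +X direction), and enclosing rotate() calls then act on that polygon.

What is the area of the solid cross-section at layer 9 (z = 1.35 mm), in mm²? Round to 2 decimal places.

At z = 1.35 mm: the cylinder: section is a regular 32-gon, circumradius r=9 (area = (32/2)·9.000²·sin(360°/32) = 252.84 mm²); (rotated 30° about Z; rotation is an isometry so areas/perimeters/island counts are preserved). Overall, the cross-section is a single solid region. Net area = 252.84 mm².

252.84 mm²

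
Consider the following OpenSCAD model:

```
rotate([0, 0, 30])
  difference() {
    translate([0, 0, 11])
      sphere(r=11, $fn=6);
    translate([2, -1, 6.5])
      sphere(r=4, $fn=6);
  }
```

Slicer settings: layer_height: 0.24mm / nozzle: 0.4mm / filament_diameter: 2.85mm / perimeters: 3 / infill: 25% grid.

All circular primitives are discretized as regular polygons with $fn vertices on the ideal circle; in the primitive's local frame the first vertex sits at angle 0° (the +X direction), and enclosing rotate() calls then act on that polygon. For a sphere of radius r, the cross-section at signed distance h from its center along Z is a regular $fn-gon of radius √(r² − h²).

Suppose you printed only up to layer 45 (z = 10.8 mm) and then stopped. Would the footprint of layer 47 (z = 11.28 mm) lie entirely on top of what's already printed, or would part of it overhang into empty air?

Compare the two slices. At z = 10.8: the r=11 sphere contributes a regular 6-gon of circumradius √(11²−0.2²) = 10.998 (area = (6/2)·10.998²·sin(360°/6) = 314.26 mm²); the sphere at (2, -1) is not intersected at this z (|z−center|=4.300 > r=4); Taking the first minus the rest: none of the subtracted shapes is present at this height, so the r=11 sphere is unchanged — area = 314.26 mm²; (rotated 30° about Z; rotation is an isometry so areas/perimeters/island counts are preserved). At z = 11.28: the r=11 sphere contributes a regular 6-gon of circumradius √(11²−0.28²) = 10.996 (area = (6/2)·10.996²·sin(360°/6) = 314.16 mm²); the sphere at (2, -1) is not intersected at this z (|z−center|=4.780 > r=4); After the difference (first − rest): none of the subtracted shapes is present at this height, so the r=11 sphere is unchanged — area = 314.16 mm²; (rotated 30° about Z; rotation is an isometry so areas/perimeters/island counts are preserved). Checking containment: the cross-section at z = 11.28 is a subset of the cross-section at z = 10.8.

entirely on top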